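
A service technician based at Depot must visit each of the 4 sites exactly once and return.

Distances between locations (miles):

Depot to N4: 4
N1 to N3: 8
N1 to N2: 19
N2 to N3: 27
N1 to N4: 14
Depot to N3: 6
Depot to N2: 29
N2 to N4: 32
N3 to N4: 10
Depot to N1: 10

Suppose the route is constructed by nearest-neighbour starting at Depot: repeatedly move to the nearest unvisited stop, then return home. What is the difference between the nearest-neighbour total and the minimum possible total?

Excess over optimum: 1 miles.

From Depot: N4=4, N3=6, N1=10, N2=29 → choose N4 (4).
From N4: N3=10, N1=14, N2=32 → choose N3 (10).
From N3: N1=8, N2=27 → choose N1 (8).
From N1: N2=19 → choose N2 (19).
NN route Depot → N4 → N3 → N1 → N2 → Depot costs 70.
Optimal: Depot → N3 → N1 → N2 → N4 → Depot costs 69 (by enumerating all 12 distinct tours).
Excess = 70 − 69 = 1.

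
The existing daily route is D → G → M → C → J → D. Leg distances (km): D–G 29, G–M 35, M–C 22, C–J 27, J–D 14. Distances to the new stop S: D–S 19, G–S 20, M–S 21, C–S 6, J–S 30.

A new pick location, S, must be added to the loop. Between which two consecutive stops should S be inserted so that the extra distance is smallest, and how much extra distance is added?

Insertion cost between consecutive stops i–j is d(i,S) + d(S,j) − d(i,j):
  between D and G: 19 + 20 − 29 = 10
  between G and M: 20 + 21 − 35 = 6
  between M and C: 21 + 6 − 22 = 5
  between C and J: 6 + 30 − 27 = 9
  between J and D: 30 + 19 − 14 = 35
Cheapest insertion is between M and C, adding 5.
New total = 127 + 5 = 132.

Adding 5 km by placing S on the M–C leg.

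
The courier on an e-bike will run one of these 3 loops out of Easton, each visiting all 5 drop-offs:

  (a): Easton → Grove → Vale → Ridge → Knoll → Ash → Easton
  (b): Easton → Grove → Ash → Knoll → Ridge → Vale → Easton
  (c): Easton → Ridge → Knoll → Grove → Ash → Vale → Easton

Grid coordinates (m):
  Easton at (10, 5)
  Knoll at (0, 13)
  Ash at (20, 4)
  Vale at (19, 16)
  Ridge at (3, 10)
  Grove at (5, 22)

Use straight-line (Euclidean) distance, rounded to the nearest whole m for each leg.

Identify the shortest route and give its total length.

Shortest is (c), total 72 m.

(a): 18 + 15 + 17 + 4 + 22 + 10 = 86
(b): 18 + 23 + 22 + 4 + 17 + 14 = 98
(c): 9 + 4 + 10 + 23 + 12 + 14 = 72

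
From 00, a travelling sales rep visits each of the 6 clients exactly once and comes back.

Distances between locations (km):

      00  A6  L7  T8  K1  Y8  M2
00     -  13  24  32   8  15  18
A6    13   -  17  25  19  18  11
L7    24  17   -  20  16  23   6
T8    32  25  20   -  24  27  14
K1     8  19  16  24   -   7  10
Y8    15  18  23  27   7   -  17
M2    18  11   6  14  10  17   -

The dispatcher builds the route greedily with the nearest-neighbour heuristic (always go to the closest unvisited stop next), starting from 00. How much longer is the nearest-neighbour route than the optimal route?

Excess over optimum: 20 km.

From 00: K1=8, A6=13, Y8=15, M2=18, L7=24, T8=32 → choose K1 (8).
From K1: Y8=7, M2=10, L7=16, A6=19, T8=24 → choose Y8 (7).
From Y8: M2=17, A6=18, L7=23, T8=27 → choose M2 (17).
From M2: L7=6, A6=11, T8=14 → choose L7 (6).
From L7: A6=17, T8=20 → choose A6 (17).
From A6: T8=25 → choose T8 (25).
NN route 00 → K1 → Y8 → M2 → L7 → A6 → T8 → 00 costs 112.
Optimal: 00 → A6 → L7 → M2 → T8 → Y8 → K1 → 00 costs 92 (by enumerating all 360 distinct tours).
Excess = 112 − 92 = 20.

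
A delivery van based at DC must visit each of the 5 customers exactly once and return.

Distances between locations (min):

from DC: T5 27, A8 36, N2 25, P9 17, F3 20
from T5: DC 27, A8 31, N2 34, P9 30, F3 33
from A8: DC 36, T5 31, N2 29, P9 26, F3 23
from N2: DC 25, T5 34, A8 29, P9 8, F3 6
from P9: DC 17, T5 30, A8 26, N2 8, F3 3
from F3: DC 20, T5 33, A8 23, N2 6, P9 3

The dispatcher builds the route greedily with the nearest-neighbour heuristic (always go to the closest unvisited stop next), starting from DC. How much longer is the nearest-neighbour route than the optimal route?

1 min longer than the optimal tour.

From DC: P9=17, F3=20, N2=25, T5=27, A8=36 → choose P9 (17).
From P9: F3=3, N2=8, A8=26, T5=30 → choose F3 (3).
From F3: N2=6, A8=23, T5=33 → choose N2 (6).
From N2: A8=29, T5=34 → choose A8 (29).
From A8: T5=31 → choose T5 (31).
NN route DC → P9 → F3 → N2 → A8 → T5 → DC costs 113.
Optimal: DC → T5 → A8 → F3 → N2 → P9 → DC costs 112 (by enumerating all 60 distinct tours).
Excess = 113 − 112 = 1.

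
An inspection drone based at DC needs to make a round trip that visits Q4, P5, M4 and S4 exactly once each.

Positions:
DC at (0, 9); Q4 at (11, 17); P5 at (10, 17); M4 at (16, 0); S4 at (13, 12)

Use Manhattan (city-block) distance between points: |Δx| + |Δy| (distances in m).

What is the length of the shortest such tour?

Minimum total distance: 66 m.

There are 12 distinct closed tours to check (reversals are equivalent).
DC → Q4 → P5 → M4 → S4 → DC: 19+1+23+15+16 = 74
DC → Q4 → P5 → S4 → M4 → DC: 19+1+8+15+25 = 68
DC → Q4 → M4 → P5 → S4 → DC: 19+22+23+8+16 = 88
DC → Q4 → M4 → S4 → P5 → DC: 19+22+15+8+18 = 82
DC → Q4 → S4 → P5 → M4 → DC: 19+7+8+23+25 = 82
DC → Q4 → S4 → M4 → P5 → DC: 19+7+15+23+18 = 82
DC → P5 → Q4 → M4 → S4 → DC: 18+1+22+15+16 = 72
DC → P5 → Q4 → S4 → M4 → DC: 18+1+7+15+25 = 66
DC → P5 → M4 → Q4 → S4 → DC: 18+23+22+7+16 = 86
DC → P5 → S4 → Q4 → M4 → DC: 18+8+7+22+25 = 80
DC → M4 → Q4 → P5 → S4 → DC: 25+22+1+8+16 = 72
DC → M4 → P5 → Q4 → S4 → DC: 25+23+1+7+16 = 72
The minimum is 66.
One optimal route: DC → P5 → Q4 → S4 → M4 → DC (or its reverse).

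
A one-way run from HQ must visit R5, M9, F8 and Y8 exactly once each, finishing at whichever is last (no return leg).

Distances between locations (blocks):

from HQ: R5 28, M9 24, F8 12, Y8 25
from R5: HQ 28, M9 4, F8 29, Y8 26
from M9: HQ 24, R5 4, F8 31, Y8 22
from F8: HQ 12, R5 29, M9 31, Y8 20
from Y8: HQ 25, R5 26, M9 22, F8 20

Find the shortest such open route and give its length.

Minimum one-way distance = 58 blocks.

There are 4! = 24 possible orderings.
HQ→R5→M9→F8→Y8: 28+4+31+20 = 83
HQ→R5→M9→Y8→F8: 28+4+22+20 = 74
HQ→R5→F8→M9→Y8: 28+29+31+22 = 110
HQ→R5→F8→Y8→M9: 28+29+20+22 = 99
HQ→R5→Y8→M9→F8: 28+26+22+31 = 107
HQ→R5→Y8→F8→M9: 28+26+20+31 = 105
HQ→M9→R5→F8→Y8: 24+4+29+20 = 77
HQ→M9→R5→Y8→F8: 24+4+26+20 = 74
HQ→M9→F8→R5→Y8: 24+31+29+26 = 110
HQ→M9→F8→Y8→R5: 24+31+20+26 = 101
HQ→M9→Y8→R5→F8: 24+22+26+29 = 101
HQ→M9→Y8→F8→R5: 24+22+20+29 = 95
HQ→F8→R5→M9→Y8: 12+29+4+22 = 67
HQ→F8→R5→Y8→M9: 12+29+26+22 = 89
… (10 more)
HQ→F8→Y8→M9→R5: 12+20+22+4 = 58  ← best
The minimum is 58.
One shortest path: HQ → F8 → Y8 → M9 → R5.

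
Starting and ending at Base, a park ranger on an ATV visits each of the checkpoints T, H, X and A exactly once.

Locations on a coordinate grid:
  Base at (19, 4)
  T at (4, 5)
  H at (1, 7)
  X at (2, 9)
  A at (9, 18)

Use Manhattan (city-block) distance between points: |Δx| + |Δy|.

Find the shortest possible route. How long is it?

Minimum total distance: 64.

Base→T→H→X→A→Base: 16+5+3+16+24 = 64
Base→T→H→A→X→Base: 16+5+19+16+22 = 78
Base→T→X→H→A→Base: 16+6+3+19+24 = 68
Base→T→X→A→H→Base: 16+6+16+19+21 = 78
Base→T→A→H→X→Base: 16+18+19+3+22 = 78
Base→T→A→X→H→Base: 16+18+16+3+21 = 74
Base→H→T→X→A→Base: 21+5+6+16+24 = 72
Base→H→T→A→X→Base: 21+5+18+16+22 = 82
Base→H→X→T→A→Base: 21+3+6+18+24 = 72
Base→H→A→T→X→Base: 21+19+18+6+22 = 86
Base→X→T→H→A→Base: 22+6+5+19+24 = 76
Base→X→H→T→A→Base: 22+3+5+18+24 = 72
The minimum is 64.
One optimal route: Base → T → H → X → A → Base (or its reverse).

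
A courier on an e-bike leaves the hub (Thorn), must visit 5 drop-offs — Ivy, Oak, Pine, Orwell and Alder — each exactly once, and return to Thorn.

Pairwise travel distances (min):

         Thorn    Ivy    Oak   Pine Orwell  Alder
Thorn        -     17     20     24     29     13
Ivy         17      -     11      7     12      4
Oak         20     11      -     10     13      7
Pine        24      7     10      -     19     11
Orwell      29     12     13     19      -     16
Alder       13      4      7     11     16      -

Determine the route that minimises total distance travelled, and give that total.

Thorn-Ivy-Oak-Pine-Orwell-Alder-Thorn: 17+11+10+19+16+13 = 86
Thorn-Ivy-Oak-Pine-Alder-Orwell-Thorn: 17+11+10+11+16+29 = 94
Thorn-Ivy-Oak-Orwell-Pine-Alder-Thorn: 17+11+13+19+11+13 = 84
Thorn-Ivy-Oak-Orwell-Alder-Pine-Thorn: 17+11+13+16+11+24 = 92
Thorn-Ivy-Oak-Alder-Pine-Orwell-Thorn: 17+11+7+11+19+29 = 94
Thorn-Ivy-Oak-Alder-Orwell-Pine-Thorn: 17+11+7+16+19+24 = 94
Thorn-Ivy-Pine-Oak-Orwell-Alder-Thorn: 17+7+10+13+16+13 = 76
Thorn-Ivy-Pine-Oak-Alder-Orwell-Thorn: 17+7+10+7+16+29 = 86
Thorn-Ivy-Pine-Orwell-Oak-Alder-Thorn: 17+7+19+13+7+13 = 76
Thorn-Ivy-Pine-Orwell-Alder-Oak-Thorn: 17+7+19+16+7+20 = 86
Thorn-Ivy-Pine-Alder-Oak-Orwell-Thorn: 17+7+11+7+13+29 = 84
Thorn-Ivy-Pine-Alder-Orwell-Oak-Thorn: 17+7+11+16+13+20 = 84
Thorn-Ivy-Orwell-Oak-Pine-Alder-Thorn: 17+12+13+10+11+13 = 76
Thorn-Ivy-Orwell-Oak-Alder-Pine-Thorn: 17+12+13+7+11+24 = 84
… (46 more)
The minimum is 76.
One optimal route: Thorn → Ivy → Pine → Oak → Orwell → Alder → Thorn (or its reverse).

Shortest round trip = 76 min.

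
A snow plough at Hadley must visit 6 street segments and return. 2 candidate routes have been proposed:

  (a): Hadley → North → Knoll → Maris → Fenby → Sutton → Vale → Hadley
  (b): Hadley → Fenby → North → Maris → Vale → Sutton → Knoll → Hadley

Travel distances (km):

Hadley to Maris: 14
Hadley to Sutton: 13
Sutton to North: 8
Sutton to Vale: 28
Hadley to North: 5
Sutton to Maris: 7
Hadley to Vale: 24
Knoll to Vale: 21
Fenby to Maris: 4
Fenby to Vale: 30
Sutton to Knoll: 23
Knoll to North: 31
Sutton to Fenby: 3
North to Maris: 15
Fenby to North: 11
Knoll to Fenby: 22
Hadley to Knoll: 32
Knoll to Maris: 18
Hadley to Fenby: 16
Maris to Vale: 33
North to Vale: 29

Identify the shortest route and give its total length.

(a): 5 + 31 + 18 + 4 + 3 + 28 + 24 = 113
(b): 16 + 11 + 15 + 33 + 28 + 23 + 32 = 158

113 km — (a) is the shortest.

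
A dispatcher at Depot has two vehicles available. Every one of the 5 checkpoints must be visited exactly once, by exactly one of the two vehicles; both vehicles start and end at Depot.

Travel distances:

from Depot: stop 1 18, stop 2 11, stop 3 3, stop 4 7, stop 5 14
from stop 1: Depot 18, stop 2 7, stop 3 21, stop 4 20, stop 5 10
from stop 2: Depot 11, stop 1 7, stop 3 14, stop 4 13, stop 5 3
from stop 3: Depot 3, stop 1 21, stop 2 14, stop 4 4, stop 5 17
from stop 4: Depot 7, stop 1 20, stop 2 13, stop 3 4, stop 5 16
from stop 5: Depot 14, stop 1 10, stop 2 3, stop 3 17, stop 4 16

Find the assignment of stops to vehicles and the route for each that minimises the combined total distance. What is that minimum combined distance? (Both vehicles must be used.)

There are 2^4 − 1 = 15 ways to divide the 5 stops into two non-empty groups. For each, the best each vehicle can do is its own shortest tour through its group:
  {stop 1} + {stop 2, stop 3, stop 4, stop 5}: 36 + 37 = 73
  {stop 2} + {stop 1, stop 3, stop 4, stop 5}: 22 + 51 = 73
  {stop 1, stop 2} + {stop 3, stop 4, stop 5}: 36 + 37 = 73
  {stop 3} + {stop 1, stop 2, stop 4, stop 5}: 6 + 51 = 57
  {stop 1, stop 3} + {stop 2, stop 4, stop 5}: 42 + 37 = 79
  {stop 2, stop 3} + {stop 1, stop 4, stop 5}: 28 + 51 = 79
  … (15 splits in total)
  {stop 3, stop 4} + {stop 1, stop 2, stop 5}: 14 + 42 = 56  ← best
Best: vehicle 1 Depot → stop 3 → stop 4 → Depot = 14; vehicle 2 Depot → stop 1 → stop 2 → stop 5 → Depot = 42; combined 56.

56 — the smallest possible combined total.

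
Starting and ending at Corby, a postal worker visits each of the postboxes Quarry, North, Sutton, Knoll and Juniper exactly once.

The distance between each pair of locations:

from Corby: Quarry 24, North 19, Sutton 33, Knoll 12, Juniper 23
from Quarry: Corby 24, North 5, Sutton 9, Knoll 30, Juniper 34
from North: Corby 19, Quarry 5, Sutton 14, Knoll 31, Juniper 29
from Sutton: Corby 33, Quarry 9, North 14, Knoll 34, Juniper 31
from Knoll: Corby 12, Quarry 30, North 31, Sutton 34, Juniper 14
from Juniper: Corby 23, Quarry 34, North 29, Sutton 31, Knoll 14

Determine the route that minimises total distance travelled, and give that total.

With 5 stops there are 5!/2 = 60 distinct round trips (a route and its reverse cost the same).
Corby→Quarry→North→Sutton→Knoll→Juniper→Corby: 24+5+14+34+14+23 = 114
Corby→Quarry→North→Sutton→Juniper→Knoll→Corby: 24+5+14+31+14+12 = 100
Corby→Quarry→North→Knoll→Sutton→Juniper→Corby: 24+5+31+34+31+23 = 148
Corby→Quarry→North→Knoll→Juniper→Sutton→Corby: 24+5+31+14+31+33 = 138
Corby→Quarry→North→Juniper→Sutton→Knoll→Corby: 24+5+29+31+34+12 = 135
Corby→Quarry→North→Juniper→Knoll→Sutton→Corby: 24+5+29+14+34+33 = 139
Corby→Quarry→Sutton→North→Knoll→Juniper→Corby: 24+9+14+31+14+23 = 115
Corby→Quarry→Sutton→North→Juniper→Knoll→Corby: 24+9+14+29+14+12 = 102
Corby→Quarry→Sutton→Knoll→North→Juniper→Corby: 24+9+34+31+29+23 = 150
Corby→Quarry→Sutton→Knoll→Juniper→North→Corby: 24+9+34+14+29+19 = 129
Corby→Quarry→Sutton→Juniper→North→Knoll→Corby: 24+9+31+29+31+12 = 136
Corby→Quarry→Sutton→Juniper→Knoll→North→Corby: 24+9+31+14+31+19 = 128
Corby→Quarry→Knoll→North→Sutton→Juniper→Corby: 24+30+31+14+31+23 = 153
Corby→Quarry→Knoll→North→Juniper→Sutton→Corby: 24+30+31+29+31+33 = 178
… (46 more)
Corby→North→Quarry→Sutton→Juniper→Knoll→Corby: 19+5+9+31+14+12 = 90  ← best
The minimum is 90.
One optimal route: Corby → North → Quarry → Sutton → Juniper → Knoll → Corby (or its reverse).

90 — the shortest possible round trip.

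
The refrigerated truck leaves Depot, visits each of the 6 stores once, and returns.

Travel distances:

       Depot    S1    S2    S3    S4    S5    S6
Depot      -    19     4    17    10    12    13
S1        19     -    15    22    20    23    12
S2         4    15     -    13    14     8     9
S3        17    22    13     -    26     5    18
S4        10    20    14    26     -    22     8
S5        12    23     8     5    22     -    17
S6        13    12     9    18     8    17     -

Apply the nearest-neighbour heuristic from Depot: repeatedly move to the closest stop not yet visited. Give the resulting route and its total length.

Total distance 82 via the nearest-neighbour route Depot → S2 → S5 → S3 → S6 → S4 → S1 → Depot.

From Depot: distances to unvisited — S2=4, S4=10, S5=12, S6=13, S3=17, S1=19. Nearest is S2 (4).
From S2: distances to unvisited — S5=8, S6=9, S3=13, S4=14, S1=15. Nearest is S5 (8).
From S5: distances to unvisited — S3=5, S6=17, S4=22, S1=23. Nearest is S3 (5).
From S3: distances to unvisited — S6=18, S1=22, S4=26. Nearest is S6 (18).
From S6: distances to unvisited — S4=8, S1=12. Nearest is S4 (8).
From S4: distances to unvisited — S1=20. Nearest is S1 (20).
Return S1→Depot: 19.
Total = 4 + 8 + 5 + 18 + 8 + 20 + 19 = 82.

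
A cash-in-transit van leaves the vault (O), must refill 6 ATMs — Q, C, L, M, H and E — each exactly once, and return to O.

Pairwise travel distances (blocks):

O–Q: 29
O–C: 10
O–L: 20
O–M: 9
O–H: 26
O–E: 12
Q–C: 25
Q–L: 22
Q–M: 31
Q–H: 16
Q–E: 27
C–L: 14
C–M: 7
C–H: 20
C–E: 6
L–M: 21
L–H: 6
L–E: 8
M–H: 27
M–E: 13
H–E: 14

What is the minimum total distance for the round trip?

There are 360 distinct closed tours to check (reversals are equivalent).
O - Q - C - L - M - H - E - O: 29+25+14+21+27+14+12 = 142
O - Q - C - L - M - E - H - O: 29+25+14+21+13+14+26 = 142
O - Q - C - L - H - M - E - O: 29+25+14+6+27+13+12 = 126
O - Q - C - L - H - E - M - O: 29+25+14+6+14+13+9 = 110
O - Q - C - L - E - M - H - O: 29+25+14+8+13+27+26 = 142
O - Q - C - L - E - H - M - O: 29+25+14+8+14+27+9 = 126
O - Q - C - M - L - H - E - O: 29+25+7+21+6+14+12 = 114
O - Q - C - M - L - E - H - O: 29+25+7+21+8+14+26 = 130
… (352 more)
O - Q - H - L - E - C - M - O: 29+16+6+8+6+7+9 = 81  ← best
The minimum is 81.
One optimal route: O → Q → H → L → E → C → M → O (or its reverse).

Minimum total distance: 81 blocks.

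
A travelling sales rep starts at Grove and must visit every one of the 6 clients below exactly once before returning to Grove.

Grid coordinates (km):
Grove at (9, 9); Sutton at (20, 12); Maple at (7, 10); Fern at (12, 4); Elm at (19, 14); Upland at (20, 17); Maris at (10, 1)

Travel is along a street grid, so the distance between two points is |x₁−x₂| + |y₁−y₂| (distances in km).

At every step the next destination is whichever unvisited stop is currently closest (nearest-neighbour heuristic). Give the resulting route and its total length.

Grove → [Maple:3 / Fern:8 / Maris:9 / Sutton:14 / Elm:15 / Upland:19] → Maple (3)
Maple → [Fern:11 / Maris:12 / Sutton:15 / Elm:16 / Upland:20] → Fern (11)
Fern → [Maris:5 / Sutton:16 / Elm:17 / Upland:21] → Maris (5)
Maris → [Sutton:21 / Elm:22 / Upland:26] → Sutton (21)
Sutton → [Elm:3 / Upland:5] → Elm (3)
Elm → [Upland:4] → Upland (4)
Return Upland→Grove: 19.
Total = 3 + 11 + 5 + 21 + 3 + 4 + 19 = 66.

Nearest-neighbour total = 66 km; route Grove → Maple → Fern → Maris → Sutton → Elm → Upland → Grove.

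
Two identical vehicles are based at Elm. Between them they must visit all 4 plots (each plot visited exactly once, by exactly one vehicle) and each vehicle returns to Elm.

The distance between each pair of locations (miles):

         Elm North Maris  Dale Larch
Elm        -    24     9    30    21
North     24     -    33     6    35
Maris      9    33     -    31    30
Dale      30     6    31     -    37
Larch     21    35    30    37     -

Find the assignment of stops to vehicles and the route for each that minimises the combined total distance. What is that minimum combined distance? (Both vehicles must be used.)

106 miles — the smallest possible combined total.

There are 2^3 − 1 = 7 ways to divide the 4 stops into two non-empty groups. For each, the best each vehicle can do is its own shortest tour through its group:
  {North} + {Maris, Dale, Larch}: 48 + 98 = 146
  {Maris} + {North, Dale, Larch}: 18 + 88 = 106
  {North, Maris} + {Dale, Larch}: 66 + 88 = 154
  {Dale} + {North, Maris, Larch}: 60 + 98 = 158
  {North, Dale} + {Maris, Larch}: 60 + 60 = 120
  {Maris, Dale} + {North, Larch}: 70 + 80 = 150
  … (7 splits in total)
Best: vehicle 1 Elm → Maris → Elm = 18; vehicle 2 Elm → North → Dale → Larch → Elm = 88; combined 106.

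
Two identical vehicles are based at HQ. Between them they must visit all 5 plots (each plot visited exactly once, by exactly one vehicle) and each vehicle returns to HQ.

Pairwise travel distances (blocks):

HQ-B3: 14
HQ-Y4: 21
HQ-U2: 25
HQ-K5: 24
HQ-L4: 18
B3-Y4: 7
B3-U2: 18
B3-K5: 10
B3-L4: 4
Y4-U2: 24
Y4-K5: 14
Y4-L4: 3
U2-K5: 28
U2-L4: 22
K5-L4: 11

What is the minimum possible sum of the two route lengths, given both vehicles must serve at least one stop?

There are 2^4 − 1 = 15 ways to divide the 5 stops into two non-empty groups. For each, the best each vehicle can do is its own shortest tour through its group:
  {B3} + {Y4, U2, K5, L4}: 28 + 87 = 115
  {Y4} + {B3, U2, K5, L4}: 42 + 82 = 124
  {B3, Y4} + {U2, K5, L4}: 42 + 82 = 124
  {U2} + {B3, Y4, K5, L4}: 50 + 59 = 109
  {B3, U2} + {Y4, K5, L4}: 57 + 59 = 116
  {Y4, U2} + {B3, K5, L4}: 70 + 53 = 123
  … (15 splits in total)
Best: vehicle 1 HQ → U2 → HQ = 50; vehicle 2 HQ → B3 → Y4 → L4 → K5 → HQ = 59; combined 109.

Minimum combined distance: 109 blocks.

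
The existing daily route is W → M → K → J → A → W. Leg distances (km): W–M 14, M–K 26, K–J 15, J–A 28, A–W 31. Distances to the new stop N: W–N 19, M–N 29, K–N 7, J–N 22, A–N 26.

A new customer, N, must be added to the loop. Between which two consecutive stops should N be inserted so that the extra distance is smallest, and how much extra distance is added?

+10 km — insert N between M and K.

Insertion cost between consecutive stops i–j is d(i,N) + d(N,j) − d(i,j):
  between W and M: 19 + 29 − 14 = 34
  between M and K: 29 + 7 − 26 = 10
  between K and J: 7 + 22 − 15 = 14
  between J and A: 22 + 26 − 28 = 20
  between A and W: 26 + 19 − 31 = 14
Cheapest insertion is between M and K, adding 10.
New total = 114 + 10 = 124.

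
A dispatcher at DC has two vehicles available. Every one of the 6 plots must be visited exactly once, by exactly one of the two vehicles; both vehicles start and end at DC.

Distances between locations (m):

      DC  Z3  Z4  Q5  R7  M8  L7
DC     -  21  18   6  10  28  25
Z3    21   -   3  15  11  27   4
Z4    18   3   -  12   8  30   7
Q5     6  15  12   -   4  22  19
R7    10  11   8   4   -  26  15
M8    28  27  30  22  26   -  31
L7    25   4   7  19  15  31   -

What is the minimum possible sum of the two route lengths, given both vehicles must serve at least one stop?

Try each way of splitting the stops between the two vehicles (each non-empty) and, for each split, find the best tour for each vehicle:
  {Z3} + {Z4, Q5, R7, M8, L7}: 42 + 84 = 126
  {Z4} + {Z3, Q5, R7, M8, L7}: 36 + 84 = 120
  {Z3, Z4} + {Q5, R7, M8, L7}: 42 + 84 = 126
  {Q5} + {Z3, Z4, R7, M8, L7}: 12 + 84 = 96
  {Z3, Q5} + {Z4, R7, M8, L7}: 42 + 84 = 126
  {Z4, Q5} + {Z3, R7, M8, L7}: 36 + 84 = 120
  … (31 splits in total)
Best: vehicle 1 DC → Q5 → DC = 12; vehicle 2 DC → R7 → Z4 → Z3 → L7 → M8 → DC = 84; combined 96.

96 m — the smallest possible combined total.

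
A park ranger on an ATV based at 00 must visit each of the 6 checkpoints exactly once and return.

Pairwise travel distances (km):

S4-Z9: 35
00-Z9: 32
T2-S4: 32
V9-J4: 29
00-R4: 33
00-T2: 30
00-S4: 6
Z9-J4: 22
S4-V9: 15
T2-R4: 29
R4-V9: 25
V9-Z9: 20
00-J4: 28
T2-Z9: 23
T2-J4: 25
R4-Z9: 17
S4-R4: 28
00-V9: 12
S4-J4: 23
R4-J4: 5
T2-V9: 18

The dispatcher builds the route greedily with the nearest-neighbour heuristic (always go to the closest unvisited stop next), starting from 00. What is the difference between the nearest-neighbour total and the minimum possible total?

Excess over optimum: 8 km.

From 00: S4=6, V9=12, J4=28, T2=30, Z9=32, R4=33 → choose S4 (6).
From S4: V9=15, J4=23, R4=28, T2=32, Z9=35 → choose V9 (15).
From V9: T2=18, Z9=20, R4=25, J4=29 → choose T2 (18).
From T2: Z9=23, J4=25, R4=29 → choose Z9 (23).
From Z9: R4=17, J4=22 → choose R4 (17).
From R4: J4=5 → choose J4 (5).
NN route 00 → S4 → V9 → T2 → Z9 → R4 → J4 → 00 costs 112.
Optimal: 00 → S4 → J4 → R4 → Z9 → T2 → V9 → 00 costs 104 (by enumerating all 360 distinct tours).
Excess = 112 − 104 = 8.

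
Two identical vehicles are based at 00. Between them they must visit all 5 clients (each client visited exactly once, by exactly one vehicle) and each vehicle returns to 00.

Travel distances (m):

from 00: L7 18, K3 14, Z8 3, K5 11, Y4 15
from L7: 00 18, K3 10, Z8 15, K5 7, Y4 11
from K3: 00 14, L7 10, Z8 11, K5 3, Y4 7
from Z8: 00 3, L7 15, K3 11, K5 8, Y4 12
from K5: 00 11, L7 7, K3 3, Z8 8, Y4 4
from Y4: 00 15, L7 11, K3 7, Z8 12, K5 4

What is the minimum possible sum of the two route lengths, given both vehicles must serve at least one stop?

Try each way of splitting the stops between the two vehicles (each non-empty) and, for each split, find the best tour for each vehicle:
  {L7} + {K3, Z8, K5, Y4}: 36 + 36 = 72
  {K3} + {L7, Z8, K5, Y4}: 28 + 44 = 72
  {L7, K3} + {Z8, K5, Y4}: 42 + 30 = 72
  {Z8} + {L7, K3, K5, Y4}: 6 + 50 = 56
  {L7, Z8} + {K3, K5, Y4}: 36 + 36 = 72
  {K3, Z8} + {L7, K5, Y4}: 28 + 44 = 72
  … (15 splits in total)
Best: vehicle 1 00 → Z8 → 00 = 6; vehicle 2 00 → L7 → K3 → K5 → Y4 → 00 = 50; combined 56.

56 m — the smallest possible combined total.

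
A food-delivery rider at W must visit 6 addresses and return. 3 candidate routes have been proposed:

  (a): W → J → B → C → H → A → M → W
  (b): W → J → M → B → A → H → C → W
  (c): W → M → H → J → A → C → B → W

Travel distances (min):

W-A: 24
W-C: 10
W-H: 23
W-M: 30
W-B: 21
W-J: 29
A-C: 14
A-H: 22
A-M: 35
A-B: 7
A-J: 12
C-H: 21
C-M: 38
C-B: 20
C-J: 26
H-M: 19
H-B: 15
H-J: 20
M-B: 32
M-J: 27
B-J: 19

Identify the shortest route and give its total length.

(a): 29 + 19 + 20 + 21 + 22 + 35 + 30 = 176
(b): 29 + 27 + 32 + 7 + 22 + 21 + 10 = 148
(c): 30 + 19 + 20 + 12 + 14 + 20 + 21 = 136

136 min — (c) is the shortest.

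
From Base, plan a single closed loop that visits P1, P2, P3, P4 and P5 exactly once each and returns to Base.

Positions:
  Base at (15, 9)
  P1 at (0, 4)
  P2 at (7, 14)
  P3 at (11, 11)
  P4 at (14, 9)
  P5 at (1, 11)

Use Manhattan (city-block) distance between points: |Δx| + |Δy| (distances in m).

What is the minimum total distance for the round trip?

50 m — the shortest possible round trip.

Base - P1 - P2 - P3 - P4 - P5 - Base: 20+17+7+5+15+16 = 80
Base - P1 - P2 - P3 - P5 - P4 - Base: 20+17+7+10+15+1 = 70
Base - P1 - P2 - P4 - P3 - P5 - Base: 20+17+12+5+10+16 = 80
Base - P1 - P2 - P4 - P5 - P3 - Base: 20+17+12+15+10+6 = 80
Base - P1 - P2 - P5 - P3 - P4 - Base: 20+17+9+10+5+1 = 62
Base - P1 - P2 - P5 - P4 - P3 - Base: 20+17+9+15+5+6 = 72
Base - P1 - P3 - P2 - P4 - P5 - Base: 20+18+7+12+15+16 = 88
Base - P1 - P3 - P2 - P5 - P4 - Base: 20+18+7+9+15+1 = 70
Base - P1 - P3 - P4 - P2 - P5 - Base: 20+18+5+12+9+16 = 80
Base - P1 - P3 - P4 - P5 - P2 - Base: 20+18+5+15+9+13 = 80
Base - P1 - P3 - P5 - P2 - P4 - Base: 20+18+10+9+12+1 = 70
Base - P1 - P3 - P5 - P4 - P2 - Base: 20+18+10+15+12+13 = 88
Base - P1 - P4 - P2 - P3 - P5 - Base: 20+19+12+7+10+16 = 84
Base - P1 - P4 - P2 - P5 - P3 - Base: 20+19+12+9+10+6 = 76
… (46 more)
Base - P1 - P5 - P2 - P3 - P4 - Base: 20+8+9+7+5+1 = 50  ← best
The minimum is 50.
One optimal route: Base → P1 → P5 → P2 → P3 → P4 → Base (or its reverse).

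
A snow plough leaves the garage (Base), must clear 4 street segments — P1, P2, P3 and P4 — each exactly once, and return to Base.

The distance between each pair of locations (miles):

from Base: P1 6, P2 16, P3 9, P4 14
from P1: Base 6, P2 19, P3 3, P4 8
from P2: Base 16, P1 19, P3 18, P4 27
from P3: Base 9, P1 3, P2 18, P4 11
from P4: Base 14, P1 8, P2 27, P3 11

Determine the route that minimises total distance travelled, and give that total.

Base - P1 - P2 - P3 - P4 - Base: 6+19+18+11+14 = 68
Base - P1 - P2 - P4 - P3 - Base: 6+19+27+11+9 = 72
Base - P1 - P3 - P2 - P4 - Base: 6+3+18+27+14 = 68
Base - P1 - P3 - P4 - P2 - Base: 6+3+11+27+16 = 63
Base - P1 - P4 - P2 - P3 - Base: 6+8+27+18+9 = 68
Base - P1 - P4 - P3 - P2 - Base: 6+8+11+18+16 = 59
Base - P2 - P1 - P3 - P4 - Base: 16+19+3+11+14 = 63
Base - P2 - P1 - P4 - P3 - Base: 16+19+8+11+9 = 63
Base - P2 - P3 - P1 - P4 - Base: 16+18+3+8+14 = 59
Base - P2 - P4 - P1 - P3 - Base: 16+27+8+3+9 = 63
Base - P3 - P1 - P2 - P4 - Base: 9+3+19+27+14 = 72
Base - P3 - P2 - P1 - P4 - Base: 9+18+19+8+14 = 68
The minimum is 59.
One optimal route: Base → P1 → P4 → P3 → P2 → Base (or its reverse).

59 miles — the shortest possible round trip.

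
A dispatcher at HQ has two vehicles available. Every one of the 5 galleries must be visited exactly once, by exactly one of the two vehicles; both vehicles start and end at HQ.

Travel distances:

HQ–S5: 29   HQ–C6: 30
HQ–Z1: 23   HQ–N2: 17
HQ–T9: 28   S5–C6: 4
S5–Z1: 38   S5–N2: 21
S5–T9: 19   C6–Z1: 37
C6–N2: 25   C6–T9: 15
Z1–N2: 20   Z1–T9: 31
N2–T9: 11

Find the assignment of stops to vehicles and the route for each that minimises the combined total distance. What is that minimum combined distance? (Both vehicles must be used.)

Check every non-empty split of the stops between the two vehicles; for each half take its own optimal tour:
  {S5} + {C6, Z1, N2, T9}: 58 + 99 = 157
  {C6} + {S5, Z1, N2, T9}: 60 + 102 = 162
  {S5, C6} + {Z1, N2, T9}: 63 + 82 = 145
  {Z1} + {S5, C6, N2, T9}: 46 + 76 = 122
  {S5, Z1} + {C6, N2, T9}: 90 + 73 = 163
  {C6, Z1} + {S5, N2, T9}: 90 + 76 = 166
  … (15 splits in total)
Best: vehicle 1 HQ → Z1 → HQ = 46; vehicle 2 HQ → S5 → C6 → T9 → N2 → HQ = 76; combined 122.

Minimum combined distance: 122.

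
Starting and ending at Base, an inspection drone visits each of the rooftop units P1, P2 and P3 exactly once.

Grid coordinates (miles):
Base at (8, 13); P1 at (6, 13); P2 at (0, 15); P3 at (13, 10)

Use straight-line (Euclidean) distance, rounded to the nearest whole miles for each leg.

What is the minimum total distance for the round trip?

There are 3 distinct closed tours to check (reversals are equivalent).
Base - P1 - P2 - P3 - Base: 2+6+14+6 = 28
Base - P1 - P3 - P2 - Base: 2+8+14+8 = 32
Base - P2 - P1 - P3 - Base: 8+6+8+6 = 28
The minimum is 28.
One optimal route: Base → P1 → P2 → P3 → Base (or its reverse).

Shortest round trip = 28 miles.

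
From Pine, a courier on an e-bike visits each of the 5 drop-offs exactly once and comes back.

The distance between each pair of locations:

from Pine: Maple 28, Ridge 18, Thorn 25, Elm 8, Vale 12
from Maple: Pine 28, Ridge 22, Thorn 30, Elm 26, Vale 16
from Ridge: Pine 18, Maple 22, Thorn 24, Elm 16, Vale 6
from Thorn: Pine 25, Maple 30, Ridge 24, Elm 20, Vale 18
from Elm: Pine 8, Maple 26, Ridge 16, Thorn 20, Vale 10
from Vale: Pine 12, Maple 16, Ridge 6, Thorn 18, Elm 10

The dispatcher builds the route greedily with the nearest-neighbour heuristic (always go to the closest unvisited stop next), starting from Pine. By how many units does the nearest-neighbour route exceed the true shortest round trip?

From Pine: Elm=8, Vale=12, Ridge=18, Thorn=25, Maple=28 → choose Elm (8).
From Elm: Vale=10, Ridge=16, Thorn=20, Maple=26 → choose Vale (10).
From Vale: Ridge=6, Maple=16, Thorn=18 → choose Ridge (6).
From Ridge: Maple=22, Thorn=24 → choose Maple (22).
From Maple: Thorn=30 → choose Thorn (30).
NN route Pine → Elm → Vale → Ridge → Maple → Thorn → Pine costs 101.
Optimal: Pine → Ridge → Vale → Maple → Thorn → Elm → Pine costs 98 (by enumerating all 60 distinct tours).
Excess = 101 − 98 = 3.

3 longer than the optimal tour.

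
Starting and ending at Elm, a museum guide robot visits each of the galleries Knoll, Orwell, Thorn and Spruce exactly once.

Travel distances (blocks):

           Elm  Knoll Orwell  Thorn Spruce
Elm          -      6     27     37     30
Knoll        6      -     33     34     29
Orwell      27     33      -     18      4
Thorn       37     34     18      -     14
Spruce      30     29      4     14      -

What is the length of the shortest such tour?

Elm→Knoll→Orwell→Thorn→Spruce→Elm: 6+33+18+14+30 = 101
Elm→Knoll→Orwell→Spruce→Thorn→Elm: 6+33+4+14+37 = 94
Elm→Knoll→Thorn→Orwell→Spruce→Elm: 6+34+18+4+30 = 92
Elm→Knoll→Thorn→Spruce→Orwell→Elm: 6+34+14+4+27 = 85
Elm→Knoll→Spruce→Orwell→Thorn→Elm: 6+29+4+18+37 = 94
Elm→Knoll→Spruce→Thorn→Orwell→Elm: 6+29+14+18+27 = 94
Elm→Orwell→Knoll→Thorn→Spruce→Elm: 27+33+34+14+30 = 138
Elm→Orwell→Knoll→Spruce→Thorn→Elm: 27+33+29+14+37 = 140
Elm→Orwell→Thorn→Knoll→Spruce→Elm: 27+18+34+29+30 = 138
Elm→Orwell→Spruce→Knoll→Thorn→Elm: 27+4+29+34+37 = 131
Elm→Thorn→Knoll→Orwell→Spruce→Elm: 37+34+33+4+30 = 138
Elm→Thorn→Orwell→Knoll→Spruce→Elm: 37+18+33+29+30 = 147
The minimum is 85.
One optimal route: Elm → Knoll → Thorn → Spruce → Orwell → Elm (or its reverse).

Minimum total distance: 85 blocks.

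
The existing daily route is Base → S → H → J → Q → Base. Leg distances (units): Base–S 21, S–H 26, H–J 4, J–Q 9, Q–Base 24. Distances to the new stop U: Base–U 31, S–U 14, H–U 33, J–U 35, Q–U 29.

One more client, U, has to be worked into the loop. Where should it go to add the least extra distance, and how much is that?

Adding 21 by placing U on the S–H leg.

Insertion cost between consecutive stops i–j is d(i,U) + d(U,j) − d(i,j):
  between Base and S: 31 + 14 − 21 = 24
  between S and H: 14 + 33 − 26 = 21
  between H and J: 33 + 35 − 4 = 64
  between J and Q: 35 + 29 − 9 = 55
  between Q and Base: 29 + 31 − 24 = 36
Cheapest insertion is between S and H, adding 21.
New total = 84 + 21 = 105.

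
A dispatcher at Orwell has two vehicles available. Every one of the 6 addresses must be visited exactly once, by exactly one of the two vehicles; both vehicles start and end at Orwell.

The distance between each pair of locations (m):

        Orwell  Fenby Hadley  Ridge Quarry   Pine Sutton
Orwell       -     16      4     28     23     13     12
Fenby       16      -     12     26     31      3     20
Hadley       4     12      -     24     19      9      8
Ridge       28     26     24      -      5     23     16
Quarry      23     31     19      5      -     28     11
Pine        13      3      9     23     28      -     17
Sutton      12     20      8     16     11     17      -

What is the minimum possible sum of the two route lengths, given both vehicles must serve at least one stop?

There are 2^5 − 1 = 31 ways to divide the 6 stops into two non-empty groups. For each, the best each vehicle can do is its own shortest tour through its group:
  {Fenby} + {Hadley, Ridge, Quarry, Pine, Sutton}: 32 + 64 = 96
  {Hadley} + {Fenby, Ridge, Quarry, Pine, Sutton}: 8 + 70 = 78
  {Fenby, Hadley} + {Ridge, Quarry, Pine, Sutton}: 32 + 64 = 96
  {Ridge} + {Fenby, Hadley, Quarry, Pine, Sutton}: 56 + 70 = 126
  {Fenby, Ridge} + {Hadley, Quarry, Pine, Sutton}: 70 + 64 = 134
  {Hadley, Ridge} + {Fenby, Quarry, Pine, Sutton}: 56 + 70 = 126
  … (31 splits in total)
Best: vehicle 1 Orwell → Hadley → Orwell = 8; vehicle 2 Orwell → Fenby → Pine → Ridge → Quarry → Sutton → Orwell = 70; combined 78.

78 m — the smallest possible combined total.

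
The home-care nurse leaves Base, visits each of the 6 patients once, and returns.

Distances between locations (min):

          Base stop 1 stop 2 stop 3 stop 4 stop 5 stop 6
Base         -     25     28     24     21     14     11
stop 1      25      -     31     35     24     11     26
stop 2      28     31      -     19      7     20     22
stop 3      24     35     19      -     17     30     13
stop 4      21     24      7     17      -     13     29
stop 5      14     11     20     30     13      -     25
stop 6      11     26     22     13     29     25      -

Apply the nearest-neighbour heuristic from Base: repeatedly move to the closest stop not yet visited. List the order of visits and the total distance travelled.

104 min along Base → stop 6 → stop 3 → stop 4 → stop 2 → stop 5 → stop 1 → Base.

From Base: distances to unvisited — stop 6=11, stop 5=14, stop 4=21, stop 3=24, stop 1=25, stop 2=28. Nearest is stop 6 (11).
From stop 6: distances to unvisited — stop 3=13, stop 2=22, stop 5=25, stop 1=26, stop 4=29. Nearest is stop 3 (13).
From stop 3: distances to unvisited — stop 4=17, stop 2=19, stop 5=30, stop 1=35. Nearest is stop 4 (17).
From stop 4: distances to unvisited — stop 2=7, stop 5=13, stop 1=24. Nearest is stop 2 (7).
From stop 2: distances to unvisited — stop 5=20, stop 1=31. Nearest is stop 5 (20).
From stop 5: distances to unvisited — stop 1=11. Nearest is stop 1 (11).
Return stop 1→Base: 25.
Total = 11 + 13 + 17 + 7 + 20 + 11 + 25 = 104.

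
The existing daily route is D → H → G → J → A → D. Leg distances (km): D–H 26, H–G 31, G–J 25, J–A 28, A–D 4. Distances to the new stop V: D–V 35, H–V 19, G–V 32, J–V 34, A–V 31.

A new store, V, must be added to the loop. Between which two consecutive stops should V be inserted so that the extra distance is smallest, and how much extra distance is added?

Adding 20 km by placing V on the H–G leg.

Insertion cost between consecutive stops i–j is d(i,V) + d(V,j) − d(i,j):
  between D and H: 35 + 19 − 26 = 28
  between H and G: 19 + 32 − 31 = 20
  between G and J: 32 + 34 − 25 = 41
  between J and A: 34 + 31 − 28 = 37
  between A and D: 31 + 35 − 4 = 62
Cheapest insertion is between H and G, adding 20.
New total = 114 + 20 = 134.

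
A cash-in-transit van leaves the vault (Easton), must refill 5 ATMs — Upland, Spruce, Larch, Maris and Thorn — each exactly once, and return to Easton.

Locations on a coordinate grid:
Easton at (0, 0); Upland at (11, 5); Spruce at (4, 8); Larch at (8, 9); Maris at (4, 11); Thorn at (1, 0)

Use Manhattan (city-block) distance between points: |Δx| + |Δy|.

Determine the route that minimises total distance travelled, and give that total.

Minimum total distance: 44.

Easton → Upland → Spruce → Larch → Maris → Thorn → Easton: 16+10+5+6+14+1 = 52
Easton → Upland → Spruce → Larch → Thorn → Maris → Easton: 16+10+5+16+14+15 = 76
Easton → Upland → Spruce → Maris → Larch → Thorn → Easton: 16+10+3+6+16+1 = 52
Easton → Upland → Spruce → Maris → Thorn → Larch → Easton: 16+10+3+14+16+17 = 76
Easton → Upland → Spruce → Thorn → Larch → Maris → Easton: 16+10+11+16+6+15 = 74
Easton → Upland → Spruce → Thorn → Maris → Larch → Easton: 16+10+11+14+6+17 = 74
Easton → Upland → Larch → Spruce → Maris → Thorn → Easton: 16+7+5+3+14+1 = 46
Easton → Upland → Larch → Spruce → Thorn → Maris → Easton: 16+7+5+11+14+15 = 68
Easton → Upland → Larch → Maris → Spruce → Thorn → Easton: 16+7+6+3+11+1 = 44
Easton → Upland → Larch → Maris → Thorn → Spruce → Easton: 16+7+6+14+11+12 = 66
Easton → Upland → Larch → Thorn → Spruce → Maris → Easton: 16+7+16+11+3+15 = 68
Easton → Upland → Larch → Thorn → Maris → Spruce → Easton: 16+7+16+14+3+12 = 68
Easton → Upland → Maris → Spruce → Larch → Thorn → Easton: 16+13+3+5+16+1 = 54
Easton → Upland → Maris → Spruce → Thorn → Larch → Easton: 16+13+3+11+16+17 = 76
… (46 more)
The minimum is 44.
One optimal route: Easton → Upland → Larch → Maris → Spruce → Thorn → Easton (or its reverse).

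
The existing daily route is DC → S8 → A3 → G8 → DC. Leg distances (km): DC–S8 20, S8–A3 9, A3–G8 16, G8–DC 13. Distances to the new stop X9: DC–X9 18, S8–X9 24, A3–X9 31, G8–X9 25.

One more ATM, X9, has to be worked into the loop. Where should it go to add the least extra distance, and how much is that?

Insertion cost between consecutive stops i–j is d(i,X9) + d(X9,j) − d(i,j):
  between DC and S8: 18 + 24 − 20 = 22
  between S8 and A3: 24 + 31 − 9 = 46
  between A3 and G8: 31 + 25 − 16 = 40
  between G8 and DC: 25 + 18 − 13 = 30
Cheapest insertion is between DC and S8, adding 22.
New total = 58 + 22 = 80.

Adding 22 km by placing X9 on the DC–S8 leg.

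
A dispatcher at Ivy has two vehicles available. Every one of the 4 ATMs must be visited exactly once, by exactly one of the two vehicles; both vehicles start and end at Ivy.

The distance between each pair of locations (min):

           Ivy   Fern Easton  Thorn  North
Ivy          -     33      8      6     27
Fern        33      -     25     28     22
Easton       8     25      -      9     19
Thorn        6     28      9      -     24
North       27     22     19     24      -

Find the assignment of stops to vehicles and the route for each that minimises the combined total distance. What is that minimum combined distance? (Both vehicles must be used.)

Try each way of splitting the stops between the two vehicles (each non-empty) and, for each split, find the best tour for each vehicle:
  {Fern} + {Easton, Thorn, North}: 66 + 57 = 123
  {Easton} + {Fern, Thorn, North}: 16 + 83 = 99
  {Fern, Easton} + {Thorn, North}: 66 + 57 = 123
  {Thorn} + {Fern, Easton, North}: 12 + 82 = 94
  {Fern, Thorn} + {Easton, North}: 67 + 54 = 121
  {Easton, Thorn} + {Fern, North}: 23 + 82 = 105
  … (7 splits in total)
Best: vehicle 1 Ivy → Thorn → Ivy = 12; vehicle 2 Ivy → Fern → North → Easton → Ivy = 82; combined 94.

Minimum combined distance: 94 min.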